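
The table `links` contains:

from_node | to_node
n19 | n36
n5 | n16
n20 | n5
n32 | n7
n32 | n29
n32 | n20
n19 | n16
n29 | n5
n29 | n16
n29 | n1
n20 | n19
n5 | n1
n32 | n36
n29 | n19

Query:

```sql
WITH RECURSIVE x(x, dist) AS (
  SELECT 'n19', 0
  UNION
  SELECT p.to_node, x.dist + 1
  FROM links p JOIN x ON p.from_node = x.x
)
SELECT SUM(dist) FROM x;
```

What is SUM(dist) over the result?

2

Base: (n19, dist=0).
Iteration 1: edges from {n19} -> (n16, dist=1), (n36, dist=1).
Iteration 2: no outgoing edges from {n16,n36}; recursion stops.
SUM(dist) = 0 + 1 + 1 = 2.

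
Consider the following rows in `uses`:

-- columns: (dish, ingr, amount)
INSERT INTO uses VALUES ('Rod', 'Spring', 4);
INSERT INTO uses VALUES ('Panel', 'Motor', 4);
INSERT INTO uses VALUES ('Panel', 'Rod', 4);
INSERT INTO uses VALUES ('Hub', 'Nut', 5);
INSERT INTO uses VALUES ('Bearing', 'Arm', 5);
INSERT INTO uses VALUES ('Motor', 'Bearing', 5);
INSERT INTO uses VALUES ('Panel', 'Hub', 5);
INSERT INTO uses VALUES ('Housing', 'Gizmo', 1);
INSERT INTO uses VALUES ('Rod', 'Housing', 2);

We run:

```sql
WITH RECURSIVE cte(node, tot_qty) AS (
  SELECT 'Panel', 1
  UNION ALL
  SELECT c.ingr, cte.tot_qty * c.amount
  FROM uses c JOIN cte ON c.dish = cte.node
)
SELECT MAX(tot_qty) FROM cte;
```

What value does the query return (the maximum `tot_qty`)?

100

Base: (Panel, tot_qty=1).
Iteration 1: components of {Panel} -> Hub = 1*5 = 5, Motor = 1*4 = 4, Rod = 1*4 = 4.
Iteration 2: components of {Hub,Motor,Rod} -> Bearing = 4*5 = 20, Housing = 4*2 = 8, Nut = 5*5 = 25, Spring = 4*4 = 16.
Iteration 3: components of {Bearing,Housing,Nut,Spring} -> Arm = 20*5 = 100, Gizmo = 8*1 = 8.
Iteration 4: no further components; recursion stops.
tot_qty values: 1, 4, 4, 5, 8, 16, 20, 25, 8, 100; the maximum is 100.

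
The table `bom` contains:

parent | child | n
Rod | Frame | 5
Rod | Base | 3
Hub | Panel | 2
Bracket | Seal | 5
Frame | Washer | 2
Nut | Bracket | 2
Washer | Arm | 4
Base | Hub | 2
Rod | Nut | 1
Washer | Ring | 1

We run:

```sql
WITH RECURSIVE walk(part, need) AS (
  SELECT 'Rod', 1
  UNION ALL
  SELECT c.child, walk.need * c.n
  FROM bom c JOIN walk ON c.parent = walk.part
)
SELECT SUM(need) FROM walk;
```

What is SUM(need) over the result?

100

Base: (Rod, need=1).
Iteration 1: components of {Rod} -> Base = 1*3 = 3, Frame = 1*5 = 5, Nut = 1*1 = 1.
Iteration 2: components of {Base,Frame,Nut} -> Bracket = 1*2 = 2, Hub = 3*2 = 6, Washer = 5*2 = 10.
Iteration 3: components of {Bracket,Hub,Washer} -> Arm = 10*4 = 40, Panel = 6*2 = 12, Ring = 10*1 = 10, Seal = 2*5 = 10.
Iteration 4: no further components; recursion stops.
SUM(need) = 1 + 1 + 3 + 5 + 2 + 6 + 10 + 10 + 12 + 40 + 10 = 100.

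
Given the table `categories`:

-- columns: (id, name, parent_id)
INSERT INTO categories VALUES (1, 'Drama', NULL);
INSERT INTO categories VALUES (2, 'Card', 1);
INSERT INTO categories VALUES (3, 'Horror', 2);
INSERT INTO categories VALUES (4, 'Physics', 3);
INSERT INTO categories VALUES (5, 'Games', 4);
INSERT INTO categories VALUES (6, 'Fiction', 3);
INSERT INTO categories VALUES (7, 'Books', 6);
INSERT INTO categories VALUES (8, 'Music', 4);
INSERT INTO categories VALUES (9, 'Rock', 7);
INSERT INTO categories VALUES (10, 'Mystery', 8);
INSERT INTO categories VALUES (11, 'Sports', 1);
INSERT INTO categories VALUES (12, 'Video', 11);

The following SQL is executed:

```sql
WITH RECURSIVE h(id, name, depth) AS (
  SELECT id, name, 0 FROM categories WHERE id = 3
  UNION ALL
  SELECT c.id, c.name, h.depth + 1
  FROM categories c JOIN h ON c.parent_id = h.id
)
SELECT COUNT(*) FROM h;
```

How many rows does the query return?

Base: id=3 (Horror) at depth 0.
Iteration 1: rows with parent_id in {3} -> Physics (id 4, depth 1), Fiction (id 6, depth 1).
Iteration 2: rows with parent_id in {4,6} -> Games (id 5, depth 2), Books (id 7, depth 2), Music (id 8, depth 2).
Iteration 3: rows with parent_id in {5,7,8} -> Rock (id 9, depth 3), Mystery (id 10, depth 3).
Iteration 4: no rows with parent_id in {9,10}; recursion stops.
Total rows emitted: 8.

8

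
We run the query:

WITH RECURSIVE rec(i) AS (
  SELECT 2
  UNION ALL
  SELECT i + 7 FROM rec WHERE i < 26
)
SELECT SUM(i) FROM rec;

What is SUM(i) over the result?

Base: i=2.
Iteration 1: 2 < 26 holds -> i = 2 + 7 = 9.
Iteration 2: 9 < 26 holds -> i = 9 + 7 = 16.
Iteration 3: 16 < 26 holds -> i = 16 + 7 = 23.
Iteration 4: 23 < 26 holds -> i = 23 + 7 = 30.
Iteration 5: 30 < 26 fails; recursion stops.
SUM(i) = 2 + 9 + 16 + 23 + 30 = 80.

80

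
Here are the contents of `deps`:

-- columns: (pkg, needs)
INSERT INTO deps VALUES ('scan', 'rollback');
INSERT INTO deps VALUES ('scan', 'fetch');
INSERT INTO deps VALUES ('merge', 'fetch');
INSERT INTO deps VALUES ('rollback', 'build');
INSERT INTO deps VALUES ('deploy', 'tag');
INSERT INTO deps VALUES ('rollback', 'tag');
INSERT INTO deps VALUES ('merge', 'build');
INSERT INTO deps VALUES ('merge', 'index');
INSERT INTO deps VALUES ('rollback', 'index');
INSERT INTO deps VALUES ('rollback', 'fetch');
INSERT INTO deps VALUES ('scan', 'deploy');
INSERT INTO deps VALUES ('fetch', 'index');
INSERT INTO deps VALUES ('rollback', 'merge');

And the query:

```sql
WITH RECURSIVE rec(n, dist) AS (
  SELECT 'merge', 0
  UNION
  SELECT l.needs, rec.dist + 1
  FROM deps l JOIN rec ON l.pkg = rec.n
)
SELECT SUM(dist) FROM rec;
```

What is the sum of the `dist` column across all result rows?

Base: (merge, dist=0).
Iteration 1: edges from {merge} -> (build, dist=1), (fetch, dist=1), (index, dist=1).
Iteration 2: edges from {build,fetch,index} -> (index, dist=2).
Iteration 3: no outgoing edges from {index}; recursion stops.
SUM(dist) = 0 + 1 + 1 + 1 + 2 = 5.

5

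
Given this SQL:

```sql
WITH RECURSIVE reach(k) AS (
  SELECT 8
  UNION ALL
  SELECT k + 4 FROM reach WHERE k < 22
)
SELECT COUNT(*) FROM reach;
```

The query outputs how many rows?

5

Base: k=8.
Iteration 1: 8 < 22 holds -> k = 8 + 4 = 12.
Iteration 2: 12 < 22 holds -> k = 12 + 4 = 16.
Iteration 3: 16 < 22 holds -> k = 16 + 4 = 20.
Iteration 4: 20 < 22 holds -> k = 20 + 4 = 24.
Iteration 5: 24 < 22 fails; recursion stops.
Total rows emitted: 5.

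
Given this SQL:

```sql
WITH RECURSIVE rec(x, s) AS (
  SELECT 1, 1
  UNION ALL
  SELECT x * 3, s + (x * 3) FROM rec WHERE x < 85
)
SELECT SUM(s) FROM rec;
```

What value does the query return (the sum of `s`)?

Base: x=1, s=1.
Iteration 1: 1 < 85 holds -> x = 1 * 3 = 3, s = 1 + 3 = 4.
Iteration 2: 3 < 85 holds -> x = 3 * 3 = 9, s = 4 + 9 = 13.
Iteration 3: 9 < 85 holds -> x = 9 * 3 = 27, s = 13 + 27 = 40.
Iteration 4: 27 < 85 holds -> x = 27 * 3 = 81, s = 40 + 81 = 121.
Iteration 5: 81 < 85 holds -> x = 81 * 3 = 243, s = 121 + 243 = 364.
Iteration 6: 243 < 85 fails; recursion stops.
SUM(s) = 1 + 4 + 13 + 40 + 121 + 364 = 543.

543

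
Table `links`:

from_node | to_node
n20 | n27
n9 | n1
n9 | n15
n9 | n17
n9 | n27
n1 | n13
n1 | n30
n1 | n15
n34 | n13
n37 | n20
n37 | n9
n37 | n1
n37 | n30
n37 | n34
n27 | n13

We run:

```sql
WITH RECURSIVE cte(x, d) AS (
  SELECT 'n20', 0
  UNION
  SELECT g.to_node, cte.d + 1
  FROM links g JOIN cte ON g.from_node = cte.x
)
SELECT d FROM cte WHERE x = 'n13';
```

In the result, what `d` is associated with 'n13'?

Base: (n20, d=0).
Iteration 1: edges from {n20} -> (n27, d=1).
Iteration 2: edges from {n27} -> (n13, d=2).
Iteration 3: no outgoing edges from {n13}; recursion stops.

2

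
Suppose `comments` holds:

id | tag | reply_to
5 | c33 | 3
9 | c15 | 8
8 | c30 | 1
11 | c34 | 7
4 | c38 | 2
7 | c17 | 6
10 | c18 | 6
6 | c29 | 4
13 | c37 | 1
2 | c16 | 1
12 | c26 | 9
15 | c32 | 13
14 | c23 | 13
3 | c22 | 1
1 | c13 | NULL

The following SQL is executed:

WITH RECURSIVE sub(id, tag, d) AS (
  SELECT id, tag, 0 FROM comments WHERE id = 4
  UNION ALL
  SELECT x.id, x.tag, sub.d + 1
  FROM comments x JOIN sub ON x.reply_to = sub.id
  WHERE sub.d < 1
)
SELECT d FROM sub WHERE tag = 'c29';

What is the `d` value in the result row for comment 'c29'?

Base: id=4 (c38) at d 0.
Iteration 1: rows with reply_to in {4} -> c29 (id 6, d 1).
Iteration 2: d < 1 fails for all current rows; recursion stops.

1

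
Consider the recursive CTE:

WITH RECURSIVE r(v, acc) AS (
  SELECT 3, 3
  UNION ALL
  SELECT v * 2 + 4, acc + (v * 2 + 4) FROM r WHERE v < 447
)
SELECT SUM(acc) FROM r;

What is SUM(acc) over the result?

3370

Base: v=3, acc=3.
Iteration 1: 3 < 447 holds -> v = 3 * 2 + 4 = 10, acc = 3 + 10 = 13.
Iteration 2: 10 < 447 holds -> v = 10 * 2 + 4 = 24, acc = 13 + 24 = 37.
Iteration 3: 24 < 447 holds -> v = 24 * 2 + 4 = 52, acc = 37 + 52 = 89.
Iteration 4: 52 < 447 holds -> v = 52 * 2 + 4 = 108, acc = 89 + 108 = 197.
Iteration 5: 108 < 447 holds -> v = 108 * 2 + 4 = 220, acc = 197 + 220 = 417.
Iteration 6: 220 < 447 holds -> v = 220 * 2 + 4 = 444, acc = 417 + 444 = 861.
Iteration 7: 444 < 447 holds -> v = 444 * 2 + 4 = 892, acc = 861 + 892 = 1753.
Iteration 8: 892 < 447 fails; recursion stops.
SUM(acc) = 3 + 13 + 37 + 89 + 197 + 417 + 861 + 1753 = 3370.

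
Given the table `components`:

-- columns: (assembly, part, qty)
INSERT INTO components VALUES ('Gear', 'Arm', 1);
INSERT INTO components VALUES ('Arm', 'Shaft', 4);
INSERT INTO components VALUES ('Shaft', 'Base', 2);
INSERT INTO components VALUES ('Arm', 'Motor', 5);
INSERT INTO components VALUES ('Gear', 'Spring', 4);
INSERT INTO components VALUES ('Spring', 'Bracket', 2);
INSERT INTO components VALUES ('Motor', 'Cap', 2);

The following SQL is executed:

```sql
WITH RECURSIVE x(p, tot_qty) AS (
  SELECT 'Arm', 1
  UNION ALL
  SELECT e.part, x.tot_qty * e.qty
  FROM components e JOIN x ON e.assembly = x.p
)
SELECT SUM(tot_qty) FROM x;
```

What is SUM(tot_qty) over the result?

28

Base: (Arm, tot_qty=1).
Iteration 1: components of {Arm} -> Motor = 1*5 = 5, Shaft = 1*4 = 4.
Iteration 2: components of {Motor,Shaft} -> Base = 4*2 = 8, Cap = 5*2 = 10.
Iteration 3: no further components; recursion stops.
SUM(tot_qty) = 1 + 4 + 5 + 8 + 10 = 28.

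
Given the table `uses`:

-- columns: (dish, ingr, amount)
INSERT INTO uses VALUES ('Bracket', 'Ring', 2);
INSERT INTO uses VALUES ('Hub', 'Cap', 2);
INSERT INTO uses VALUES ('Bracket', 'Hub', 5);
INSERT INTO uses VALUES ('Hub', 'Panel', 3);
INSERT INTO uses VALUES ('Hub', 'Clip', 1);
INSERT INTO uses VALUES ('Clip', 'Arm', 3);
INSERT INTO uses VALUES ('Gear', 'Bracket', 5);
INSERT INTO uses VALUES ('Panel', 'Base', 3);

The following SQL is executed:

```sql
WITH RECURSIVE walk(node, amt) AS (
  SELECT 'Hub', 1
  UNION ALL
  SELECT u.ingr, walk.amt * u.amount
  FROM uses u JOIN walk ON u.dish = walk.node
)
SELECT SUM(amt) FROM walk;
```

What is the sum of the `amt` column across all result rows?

19

Base: (Hub, amt=1).
Iteration 1: components of {Hub} -> Cap = 1*2 = 2, Clip = 1*1 = 1, Panel = 1*3 = 3.
Iteration 2: components of {Cap,Clip,Panel} -> Arm = 1*3 = 3, Base = 3*3 = 9.
Iteration 3: no further components; recursion stops.
SUM(amt) = 1 + 3 + 1 + 2 + 9 + 3 = 19.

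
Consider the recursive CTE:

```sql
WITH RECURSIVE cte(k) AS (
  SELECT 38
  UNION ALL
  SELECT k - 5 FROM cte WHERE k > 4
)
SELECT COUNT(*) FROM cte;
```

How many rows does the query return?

8

Base: k=38.
Iteration 1: 38 > 4 holds -> k = 38 - 5 = 33.
Iteration 2: 33 > 4 holds -> k = 33 - 5 = 28.
Iteration 3: 28 > 4 holds -> k = 28 - 5 = 23.
Iteration 4: 23 > 4 holds -> k = 23 - 5 = 18.
Iteration 5: 18 > 4 holds -> k = 18 - 5 = 13.
Iteration 6: 13 > 4 holds -> k = 13 - 5 = 8.
Iteration 7: 8 > 4 holds -> k = 8 - 5 = 3.
Iteration 8: 3 > 4 fails; recursion stops.
Total rows emitted: 8.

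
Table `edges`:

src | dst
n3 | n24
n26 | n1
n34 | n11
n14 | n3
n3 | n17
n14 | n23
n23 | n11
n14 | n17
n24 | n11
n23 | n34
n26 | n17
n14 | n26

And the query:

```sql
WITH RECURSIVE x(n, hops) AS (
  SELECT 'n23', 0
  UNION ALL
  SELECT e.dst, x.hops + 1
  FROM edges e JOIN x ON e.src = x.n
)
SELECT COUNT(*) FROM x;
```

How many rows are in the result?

Base: (n23, hops=0).
Iteration 1: edges from {n23} -> (n11, hops=1), (n34, hops=1).
Iteration 2: edges from {n11,n34} -> (n11, hops=2).
Iteration 3: no outgoing edges from {n11}; recursion stops.
Total rows emitted: 4.

4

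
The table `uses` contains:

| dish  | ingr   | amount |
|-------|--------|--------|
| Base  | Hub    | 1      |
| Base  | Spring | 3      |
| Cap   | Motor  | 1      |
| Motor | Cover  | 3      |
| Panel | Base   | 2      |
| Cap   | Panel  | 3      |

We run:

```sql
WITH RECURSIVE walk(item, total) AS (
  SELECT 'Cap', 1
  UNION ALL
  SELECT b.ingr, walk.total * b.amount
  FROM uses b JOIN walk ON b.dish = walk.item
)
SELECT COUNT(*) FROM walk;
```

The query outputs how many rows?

7

Base: (Cap, total=1).
Iteration 1: components of {Cap} -> Motor = 1*1 = 1, Panel = 1*3 = 3.
Iteration 2: components of {Motor,Panel} -> Base = 3*2 = 6, Cover = 1*3 = 3.
Iteration 3: components of {Base,Cover} -> Hub = 6*1 = 6, Spring = 6*3 = 18.
Iteration 4: no further components; recursion stops.
Total rows emitted: 7.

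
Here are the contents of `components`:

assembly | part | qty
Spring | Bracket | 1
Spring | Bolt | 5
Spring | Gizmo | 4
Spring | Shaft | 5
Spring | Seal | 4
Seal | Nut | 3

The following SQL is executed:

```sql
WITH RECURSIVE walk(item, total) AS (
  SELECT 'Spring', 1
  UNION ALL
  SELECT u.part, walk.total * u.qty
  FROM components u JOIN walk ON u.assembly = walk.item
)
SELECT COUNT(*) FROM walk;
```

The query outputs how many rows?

Base: (Spring, total=1).
Iteration 1: components of {Spring} -> Bolt = 1*5 = 5, Bracket = 1*1 = 1, Gizmo = 1*4 = 4, Seal = 1*4 = 4, Shaft = 1*5 = 5.
Iteration 2: components of {Bolt,Bracket,Gizmo,Seal,Shaft} -> Nut = 4*3 = 12.
Iteration 3: no further components; recursion stops.
Total rows emitted: 7.

7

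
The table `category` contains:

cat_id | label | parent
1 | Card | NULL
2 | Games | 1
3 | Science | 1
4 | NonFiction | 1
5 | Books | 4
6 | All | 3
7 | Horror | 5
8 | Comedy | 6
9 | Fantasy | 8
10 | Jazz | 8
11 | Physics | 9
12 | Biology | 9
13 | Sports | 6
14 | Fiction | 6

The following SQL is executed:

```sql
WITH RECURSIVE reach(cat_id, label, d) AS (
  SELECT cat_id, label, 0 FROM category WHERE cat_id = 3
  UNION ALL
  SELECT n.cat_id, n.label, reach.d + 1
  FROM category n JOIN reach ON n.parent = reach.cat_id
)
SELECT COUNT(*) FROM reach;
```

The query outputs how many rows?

9

Base: cat_id=3 (Science) at d 0.
Iteration 1: rows with parent in {3} -> All (id 6, d 1).
Iteration 2: rows with parent in {6} -> Comedy (id 8, d 2), Sports (id 13, d 2), Fiction (id 14, d 2).
Iteration 3: rows with parent in {8,13,14} -> Fantasy (id 9, d 3), Jazz (id 10, d 3).
Iteration 4: rows with parent in {9,10} -> Physics (id 11, d 4), Biology (id 12, d 4).
Iteration 5: no rows with parent in {11,12}; recursion stops.
Total rows emitted: 9.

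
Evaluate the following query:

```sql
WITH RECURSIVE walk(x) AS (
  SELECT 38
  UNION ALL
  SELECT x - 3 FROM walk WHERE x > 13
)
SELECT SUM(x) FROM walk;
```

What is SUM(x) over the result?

Base: x=38.
Iteration 1: 38 > 13 holds -> x = 38 - 3 = 35.
Iteration 2: 35 > 13 holds -> x = 35 - 3 = 32.
Iteration 3: 32 > 13 holds -> x = 32 - 3 = 29.
Iteration 4: 29 > 13 holds -> x = 29 - 3 = 26.
Iteration 5: 26 > 13 holds -> x = 26 - 3 = 23.
Iteration 6: 23 > 13 holds -> x = 23 - 3 = 20.
Iteration 7: 20 > 13 holds -> x = 20 - 3 = 17.
Iteration 8: 17 > 13 holds -> x = 17 - 3 = 14.
Iteration 9: 14 > 13 holds -> x = 14 - 3 = 11.
Iteration 10: 11 > 13 fails; recursion stops.
SUM(x) = 38 + 35 + 32 + 29 + 26 + 23 + 20 + 17 + 14 + 11 = 245.

245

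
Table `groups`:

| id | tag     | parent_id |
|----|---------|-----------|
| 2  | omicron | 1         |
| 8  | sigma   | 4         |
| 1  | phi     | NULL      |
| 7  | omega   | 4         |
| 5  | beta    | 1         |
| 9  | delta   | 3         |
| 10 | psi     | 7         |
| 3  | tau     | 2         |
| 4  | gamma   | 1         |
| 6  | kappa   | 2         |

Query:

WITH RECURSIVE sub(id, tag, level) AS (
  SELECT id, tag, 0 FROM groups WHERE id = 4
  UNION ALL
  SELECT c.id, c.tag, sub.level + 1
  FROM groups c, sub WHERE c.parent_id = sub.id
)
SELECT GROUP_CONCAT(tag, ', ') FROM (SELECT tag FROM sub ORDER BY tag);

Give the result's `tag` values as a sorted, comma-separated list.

gamma, omega, psi, sigma

Base: id=4 (gamma) at level 0.
Iteration 1: rows with parent_id in {4} -> omega (id 7, level 1), sigma (id 8, level 1).
Iteration 2: rows with parent_id in {7,8} -> psi (id 10, level 2).
Iteration 3: no rows with parent_id in {10}; recursion stops.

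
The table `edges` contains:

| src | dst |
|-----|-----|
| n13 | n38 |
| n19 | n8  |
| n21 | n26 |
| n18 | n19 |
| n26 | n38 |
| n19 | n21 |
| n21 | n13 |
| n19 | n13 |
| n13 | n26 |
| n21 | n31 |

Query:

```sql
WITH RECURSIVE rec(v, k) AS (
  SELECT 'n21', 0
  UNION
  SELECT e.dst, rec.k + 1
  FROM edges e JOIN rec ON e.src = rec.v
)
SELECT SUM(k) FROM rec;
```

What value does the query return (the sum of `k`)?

Base: (n21, k=0).
Iteration 1: edges from {n21} -> (n13, k=1), (n26, k=1), (n31, k=1).
Iteration 2: edges from {n13,n26,n31} -> (n26, k=2), (n38, k=2). [UNION drops 1 duplicate row(s)]
Iteration 3: edges from {n26,n38} -> (n38, k=3).
Iteration 4: no outgoing edges from {n38}; recursion stops.
SUM(k) = 0 + 1 + 1 + 1 + 2 + 2 + 3 = 10.

10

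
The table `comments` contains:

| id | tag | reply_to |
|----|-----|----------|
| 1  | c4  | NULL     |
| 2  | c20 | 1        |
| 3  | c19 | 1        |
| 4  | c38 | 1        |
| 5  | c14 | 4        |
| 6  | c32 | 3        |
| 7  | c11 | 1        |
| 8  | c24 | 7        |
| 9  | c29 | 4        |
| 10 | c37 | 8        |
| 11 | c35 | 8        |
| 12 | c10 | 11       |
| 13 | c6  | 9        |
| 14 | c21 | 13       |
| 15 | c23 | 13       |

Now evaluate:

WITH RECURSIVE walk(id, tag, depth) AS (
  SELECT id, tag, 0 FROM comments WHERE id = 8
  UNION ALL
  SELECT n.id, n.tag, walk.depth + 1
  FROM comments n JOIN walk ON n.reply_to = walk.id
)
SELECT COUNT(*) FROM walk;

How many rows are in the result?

Base: id=8 (c24) at depth 0.
Iteration 1: rows with reply_to in {8} -> c37 (id 10, depth 1), c35 (id 11, depth 1).
Iteration 2: rows with reply_to in {10,11} -> c10 (id 12, depth 2).
Iteration 3: no rows with reply_to in {12}; recursion stops.
Total rows emitted: 4.

4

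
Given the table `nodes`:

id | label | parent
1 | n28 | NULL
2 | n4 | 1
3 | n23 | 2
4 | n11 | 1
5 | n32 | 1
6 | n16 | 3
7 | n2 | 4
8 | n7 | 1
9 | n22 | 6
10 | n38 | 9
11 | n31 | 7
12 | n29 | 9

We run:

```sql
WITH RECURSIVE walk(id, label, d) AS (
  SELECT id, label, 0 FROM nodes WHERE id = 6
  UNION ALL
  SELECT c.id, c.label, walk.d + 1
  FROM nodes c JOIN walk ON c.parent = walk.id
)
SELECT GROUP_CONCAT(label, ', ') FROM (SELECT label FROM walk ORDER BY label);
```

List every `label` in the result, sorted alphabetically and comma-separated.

n16, n22, n29, n38

Base: id=6 (n16) at d 0.
Iteration 1: rows with parent in {6} -> n22 (id 9, d 1).
Iteration 2: rows with parent in {9} -> n38 (id 10, d 2), n29 (id 12, d 2).
Iteration 3: no rows with parent in {10,12}; recursion stops.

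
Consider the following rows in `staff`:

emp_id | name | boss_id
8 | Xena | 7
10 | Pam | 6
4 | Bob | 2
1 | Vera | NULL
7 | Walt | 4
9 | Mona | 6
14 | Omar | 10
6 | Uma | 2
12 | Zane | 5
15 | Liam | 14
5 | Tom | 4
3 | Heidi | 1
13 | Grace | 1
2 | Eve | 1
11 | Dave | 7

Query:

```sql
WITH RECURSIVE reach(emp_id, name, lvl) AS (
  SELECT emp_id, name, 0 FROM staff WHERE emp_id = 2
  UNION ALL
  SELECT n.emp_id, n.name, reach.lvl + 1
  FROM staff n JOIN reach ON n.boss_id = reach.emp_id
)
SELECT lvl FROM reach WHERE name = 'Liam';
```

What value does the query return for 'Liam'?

4

Base: emp_id=2 (Eve) at lvl 0.
Iteration 1: rows with boss_id in {2} -> Bob (id 4, lvl 1), Uma (id 6, lvl 1).
Iteration 2: rows with boss_id in {4,6} -> Tom (id 5, lvl 2), Walt (id 7, lvl 2), Mona (id 9, lvl 2), Pam (id 10, lvl 2).
Iteration 3: rows with boss_id in {5,7,9,10} -> Xena (id 8, lvl 3), Dave (id 11, lvl 3), Zane (id 12, lvl 3), Omar (id 14, lvl 3).
Iteration 4: rows with boss_id in {8,11,12,14} -> Liam (id 15, lvl 4).
Iteration 5: no rows with boss_id in {15}; recursion stops.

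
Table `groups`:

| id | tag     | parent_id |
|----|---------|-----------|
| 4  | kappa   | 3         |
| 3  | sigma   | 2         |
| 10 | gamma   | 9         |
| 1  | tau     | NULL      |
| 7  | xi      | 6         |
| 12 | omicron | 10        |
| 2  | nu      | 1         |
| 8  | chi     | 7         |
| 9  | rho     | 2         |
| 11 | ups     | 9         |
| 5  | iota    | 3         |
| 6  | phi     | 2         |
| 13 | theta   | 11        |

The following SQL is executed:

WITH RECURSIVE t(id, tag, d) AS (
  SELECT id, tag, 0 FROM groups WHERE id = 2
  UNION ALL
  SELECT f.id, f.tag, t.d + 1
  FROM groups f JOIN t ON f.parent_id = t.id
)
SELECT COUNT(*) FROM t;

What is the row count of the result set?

Base: id=2 (nu) at d 0.
Iteration 1: rows with parent_id in {2} -> sigma (id 3, d 1), phi (id 6, d 1), rho (id 9, d 1).
Iteration 2: rows with parent_id in {3,6,9} -> kappa (id 4, d 2), iota (id 5, d 2), xi (id 7, d 2), gamma (id 10, d 2), ups (id 11, d 2).
Iteration 3: rows with parent_id in {4,5,7,10,11} -> chi (id 8, d 3), omicron (id 12, d 3), theta (id 13, d 3).
Iteration 4: no rows with parent_id in {8,12,13}; recursion stops.
Total rows emitted: 12.

12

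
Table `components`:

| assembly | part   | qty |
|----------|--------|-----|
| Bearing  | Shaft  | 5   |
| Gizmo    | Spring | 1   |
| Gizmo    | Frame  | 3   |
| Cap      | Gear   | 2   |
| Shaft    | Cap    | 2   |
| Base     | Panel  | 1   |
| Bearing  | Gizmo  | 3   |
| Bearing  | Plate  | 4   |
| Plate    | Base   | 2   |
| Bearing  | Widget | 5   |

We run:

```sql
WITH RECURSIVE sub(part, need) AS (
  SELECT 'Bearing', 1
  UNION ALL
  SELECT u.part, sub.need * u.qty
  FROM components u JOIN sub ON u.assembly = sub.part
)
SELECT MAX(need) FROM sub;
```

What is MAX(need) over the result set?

20

Base: (Bearing, need=1).
Iteration 1: components of {Bearing} -> Gizmo = 1*3 = 3, Plate = 1*4 = 4, Shaft = 1*5 = 5, Widget = 1*5 = 5.
Iteration 2: components of {Gizmo,Plate,Shaft,Widget} -> Base = 4*2 = 8, Cap = 5*2 = 10, Frame = 3*3 = 9, Spring = 3*1 = 3.
Iteration 3: components of {Base,Cap,Frame,Spring} -> Gear = 10*2 = 20, Panel = 8*1 = 8.
Iteration 4: no further components; recursion stops.
need values: 1, 3, 4, 5, 5, 9, 3, 8, 10, 8, 20; the maximum is 20.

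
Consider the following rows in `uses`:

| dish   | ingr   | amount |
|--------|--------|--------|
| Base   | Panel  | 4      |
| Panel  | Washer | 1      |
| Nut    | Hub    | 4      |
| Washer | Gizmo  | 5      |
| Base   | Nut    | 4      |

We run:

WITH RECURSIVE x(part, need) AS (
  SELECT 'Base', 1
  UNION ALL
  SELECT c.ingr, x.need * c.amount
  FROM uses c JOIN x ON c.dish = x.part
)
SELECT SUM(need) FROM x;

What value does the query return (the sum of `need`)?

49

Base: (Base, need=1).
Iteration 1: components of {Base} -> Nut = 1*4 = 4, Panel = 1*4 = 4.
Iteration 2: components of {Nut,Panel} -> Hub = 4*4 = 16, Washer = 4*1 = 4.
Iteration 3: components of {Hub,Washer} -> Gizmo = 4*5 = 20.
Iteration 4: no further components; recursion stops.
SUM(need) = 1 + 4 + 4 + 4 + 16 + 20 = 49.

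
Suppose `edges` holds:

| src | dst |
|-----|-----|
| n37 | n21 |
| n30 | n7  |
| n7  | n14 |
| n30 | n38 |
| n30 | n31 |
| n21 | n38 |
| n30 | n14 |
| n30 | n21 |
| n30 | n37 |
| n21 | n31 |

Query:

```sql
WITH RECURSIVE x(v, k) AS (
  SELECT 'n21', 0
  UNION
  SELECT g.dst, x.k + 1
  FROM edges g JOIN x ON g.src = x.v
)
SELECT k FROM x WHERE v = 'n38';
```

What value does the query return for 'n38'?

Base: (n21, k=0).
Iteration 1: edges from {n21} -> (n31, k=1), (n38, k=1).
Iteration 2: no outgoing edges from {n31,n38}; recursion stops.

1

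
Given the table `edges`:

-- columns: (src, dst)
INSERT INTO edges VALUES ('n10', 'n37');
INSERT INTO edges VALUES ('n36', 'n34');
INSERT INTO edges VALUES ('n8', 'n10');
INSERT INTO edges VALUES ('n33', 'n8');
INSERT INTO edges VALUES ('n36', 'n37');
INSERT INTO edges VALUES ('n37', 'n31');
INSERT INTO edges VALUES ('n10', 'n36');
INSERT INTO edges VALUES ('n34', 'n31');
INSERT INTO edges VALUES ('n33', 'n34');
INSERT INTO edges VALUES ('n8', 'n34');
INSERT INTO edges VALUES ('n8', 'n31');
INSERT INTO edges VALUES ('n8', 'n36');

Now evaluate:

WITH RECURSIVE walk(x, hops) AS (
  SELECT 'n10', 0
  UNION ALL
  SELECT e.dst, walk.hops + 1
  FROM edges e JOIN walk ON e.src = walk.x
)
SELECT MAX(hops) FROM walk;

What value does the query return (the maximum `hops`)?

3

Base: (n10, hops=0).
Iteration 1: edges from {n10} -> (n36, hops=1), (n37, hops=1).
Iteration 2: edges from {n36,n37} -> (n31, hops=2), (n34, hops=2), (n37, hops=2).
Iteration 3: edges from {n31,n34,n37} -> (n31, hops=3) x2. [UNION ALL keeps all 2 new rows, including repeats]
Iteration 4: no outgoing edges from {n31}; recursion stops.
hops values: 0, 1, 1, 2, 2, 2, 3, 3; the maximum is 3.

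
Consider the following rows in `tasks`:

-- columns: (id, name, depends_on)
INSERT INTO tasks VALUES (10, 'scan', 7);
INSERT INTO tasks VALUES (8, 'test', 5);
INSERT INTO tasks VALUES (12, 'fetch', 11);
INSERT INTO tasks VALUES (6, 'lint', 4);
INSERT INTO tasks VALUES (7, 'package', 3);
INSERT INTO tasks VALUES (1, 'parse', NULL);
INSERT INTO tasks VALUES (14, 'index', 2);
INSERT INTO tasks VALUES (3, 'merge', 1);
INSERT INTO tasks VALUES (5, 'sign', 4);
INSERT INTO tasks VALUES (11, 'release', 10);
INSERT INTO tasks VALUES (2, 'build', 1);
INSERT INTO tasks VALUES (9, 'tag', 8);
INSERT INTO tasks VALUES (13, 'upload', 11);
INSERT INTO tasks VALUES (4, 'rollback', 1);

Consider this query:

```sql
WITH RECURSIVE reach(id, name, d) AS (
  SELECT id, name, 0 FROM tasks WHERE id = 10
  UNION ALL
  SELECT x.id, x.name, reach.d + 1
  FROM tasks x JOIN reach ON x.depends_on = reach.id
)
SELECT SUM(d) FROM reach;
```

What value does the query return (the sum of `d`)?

5

Base: id=10 (scan) at d 0.
Iteration 1: rows with depends_on in {10} -> release (id 11, d 1).
Iteration 2: rows with depends_on in {11} -> fetch (id 12, d 2), upload (id 13, d 2).
Iteration 3: no rows with depends_on in {12,13}; recursion stops.
SUM(d) = 0 + 1 + 2 + 2 = 5.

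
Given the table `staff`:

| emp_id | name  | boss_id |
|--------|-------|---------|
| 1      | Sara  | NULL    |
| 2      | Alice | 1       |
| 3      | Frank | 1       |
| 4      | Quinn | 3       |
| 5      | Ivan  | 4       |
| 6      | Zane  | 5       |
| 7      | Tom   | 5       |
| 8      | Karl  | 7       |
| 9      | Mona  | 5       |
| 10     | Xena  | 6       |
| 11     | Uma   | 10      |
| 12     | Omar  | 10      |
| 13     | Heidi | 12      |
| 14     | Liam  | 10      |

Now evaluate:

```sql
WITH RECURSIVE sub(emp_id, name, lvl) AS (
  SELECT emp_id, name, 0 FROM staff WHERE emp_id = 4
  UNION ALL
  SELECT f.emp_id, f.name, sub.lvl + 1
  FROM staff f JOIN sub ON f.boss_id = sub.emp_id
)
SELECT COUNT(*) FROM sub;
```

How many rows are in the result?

Base: emp_id=4 (Quinn) at lvl 0.
Iteration 1: rows with boss_id in {4} -> Ivan (id 5, lvl 1).
Iteration 2: rows with boss_id in {5} -> Zane (id 6, lvl 2), Tom (id 7, lvl 2), Mona (id 9, lvl 2).
Iteration 3: rows with boss_id in {6,7,9} -> Karl (id 8, lvl 3), Xena (id 10, lvl 3).
Iteration 4: rows with boss_id in {8,10} -> Uma (id 11, lvl 4), Omar (id 12, lvl 4), Liam (id 14, lvl 4).
Iteration 5: rows with boss_id in {11,12,14} -> Heidi (id 13, lvl 5).
Iteration 6: no rows with boss_id in {13}; recursion stops.
Total rows emitted: 11.

11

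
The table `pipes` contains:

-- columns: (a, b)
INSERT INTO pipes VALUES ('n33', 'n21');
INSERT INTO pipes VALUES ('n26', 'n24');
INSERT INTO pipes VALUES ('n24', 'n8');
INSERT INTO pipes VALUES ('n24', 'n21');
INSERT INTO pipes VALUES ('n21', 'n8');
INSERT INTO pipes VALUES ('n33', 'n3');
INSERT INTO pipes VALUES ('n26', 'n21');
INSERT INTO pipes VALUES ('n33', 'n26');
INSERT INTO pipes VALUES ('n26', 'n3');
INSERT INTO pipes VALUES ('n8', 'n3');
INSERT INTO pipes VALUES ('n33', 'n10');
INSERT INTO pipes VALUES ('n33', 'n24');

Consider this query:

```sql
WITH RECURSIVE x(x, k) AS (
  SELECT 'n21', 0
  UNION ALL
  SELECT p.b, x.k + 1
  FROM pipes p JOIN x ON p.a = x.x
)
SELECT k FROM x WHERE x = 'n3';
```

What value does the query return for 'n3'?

Base: (n21, k=0).
Iteration 1: edges from {n21} -> (n8, k=1).
Iteration 2: edges from {n8} -> (n3, k=2).
Iteration 3: no outgoing edges from {n3}; recursion stops.

2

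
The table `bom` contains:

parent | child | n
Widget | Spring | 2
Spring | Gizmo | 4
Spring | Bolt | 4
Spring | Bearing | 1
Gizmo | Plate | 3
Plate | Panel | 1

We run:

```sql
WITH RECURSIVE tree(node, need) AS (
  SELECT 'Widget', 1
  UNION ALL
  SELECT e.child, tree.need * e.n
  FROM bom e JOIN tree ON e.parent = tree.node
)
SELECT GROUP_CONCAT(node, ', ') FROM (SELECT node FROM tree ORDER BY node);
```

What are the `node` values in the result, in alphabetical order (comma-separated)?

Bearing, Bolt, Gizmo, Panel, Plate, Spring, Widget

Base: (Widget, need=1).
Iteration 1: components of {Widget} -> Spring = 1*2 = 2.
Iteration 2: components of {Spring} -> Bearing = 2*1 = 2, Bolt = 2*4 = 8, Gizmo = 2*4 = 8.
Iteration 3: components of {Bearing,Bolt,Gizmo} -> Plate = 8*3 = 24.
Iteration 4: components of {Plate} -> Panel = 24*1 = 24.
Iteration 5: no further components; recursion stops.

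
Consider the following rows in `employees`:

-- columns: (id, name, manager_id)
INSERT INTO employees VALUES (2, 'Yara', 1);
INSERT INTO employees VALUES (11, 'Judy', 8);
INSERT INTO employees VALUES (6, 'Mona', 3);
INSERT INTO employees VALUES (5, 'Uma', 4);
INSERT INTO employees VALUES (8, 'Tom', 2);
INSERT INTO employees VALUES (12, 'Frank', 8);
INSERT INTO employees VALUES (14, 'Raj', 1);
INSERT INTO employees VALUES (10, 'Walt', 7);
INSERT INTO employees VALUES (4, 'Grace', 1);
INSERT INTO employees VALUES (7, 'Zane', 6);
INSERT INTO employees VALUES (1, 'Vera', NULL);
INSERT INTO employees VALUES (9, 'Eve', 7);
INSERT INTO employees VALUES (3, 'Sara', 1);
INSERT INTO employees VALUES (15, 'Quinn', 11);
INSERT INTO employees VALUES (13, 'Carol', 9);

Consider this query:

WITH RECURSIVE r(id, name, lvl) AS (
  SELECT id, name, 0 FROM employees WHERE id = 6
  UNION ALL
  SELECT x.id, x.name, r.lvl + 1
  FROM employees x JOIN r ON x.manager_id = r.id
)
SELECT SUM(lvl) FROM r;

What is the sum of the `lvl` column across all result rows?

Base: id=6 (Mona) at lvl 0.
Iteration 1: rows with manager_id in {6} -> Zane (id 7, lvl 1).
Iteration 2: rows with manager_id in {7} -> Eve (id 9, lvl 2), Walt (id 10, lvl 2).
Iteration 3: rows with manager_id in {9,10} -> Carol (id 13, lvl 3).
Iteration 4: no rows with manager_id in {13}; recursion stops.
SUM(lvl) = 0 + 1 + 2 + 2 + 3 = 8.

8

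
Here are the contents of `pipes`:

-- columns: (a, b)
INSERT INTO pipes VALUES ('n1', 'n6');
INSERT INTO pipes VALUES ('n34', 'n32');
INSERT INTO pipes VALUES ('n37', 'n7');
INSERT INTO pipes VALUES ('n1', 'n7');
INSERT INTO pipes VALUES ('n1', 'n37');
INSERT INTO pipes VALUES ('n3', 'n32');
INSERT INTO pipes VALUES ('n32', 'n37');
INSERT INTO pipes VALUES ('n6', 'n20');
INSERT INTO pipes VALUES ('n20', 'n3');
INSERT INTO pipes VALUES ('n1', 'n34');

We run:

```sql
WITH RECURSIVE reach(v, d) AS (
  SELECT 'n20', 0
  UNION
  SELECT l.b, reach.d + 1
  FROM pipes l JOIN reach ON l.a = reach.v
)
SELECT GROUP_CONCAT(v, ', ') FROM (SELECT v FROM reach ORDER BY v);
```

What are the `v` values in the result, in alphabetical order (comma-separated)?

Base: (n20, d=0).
Iteration 1: edges from {n20} -> (n3, d=1).
Iteration 2: edges from {n3} -> (n32, d=2).
Iteration 3: edges from {n32} -> (n37, d=3).
Iteration 4: edges from {n37} -> (n7, d=4).
Iteration 5: no outgoing edges from {n7}; recursion stops.

n20, n3, n32, n37, n7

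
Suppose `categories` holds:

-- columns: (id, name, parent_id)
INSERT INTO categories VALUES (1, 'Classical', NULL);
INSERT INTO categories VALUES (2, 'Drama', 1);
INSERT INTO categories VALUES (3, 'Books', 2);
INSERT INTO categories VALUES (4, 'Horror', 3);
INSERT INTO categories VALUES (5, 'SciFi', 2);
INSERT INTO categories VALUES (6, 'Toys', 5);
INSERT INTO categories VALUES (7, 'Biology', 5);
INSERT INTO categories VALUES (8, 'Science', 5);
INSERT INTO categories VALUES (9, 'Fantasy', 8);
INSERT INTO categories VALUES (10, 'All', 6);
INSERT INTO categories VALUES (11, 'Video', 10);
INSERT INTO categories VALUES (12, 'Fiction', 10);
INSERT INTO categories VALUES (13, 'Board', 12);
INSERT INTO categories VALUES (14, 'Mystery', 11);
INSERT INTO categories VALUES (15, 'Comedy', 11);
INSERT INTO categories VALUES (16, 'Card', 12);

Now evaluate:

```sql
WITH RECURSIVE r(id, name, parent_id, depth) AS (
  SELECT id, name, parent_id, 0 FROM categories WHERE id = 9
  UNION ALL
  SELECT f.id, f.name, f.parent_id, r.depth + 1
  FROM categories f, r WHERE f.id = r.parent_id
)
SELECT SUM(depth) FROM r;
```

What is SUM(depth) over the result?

Base: id=9 (Fantasy), parent_id=8, depth 0.
Iteration 1: join on id=8 -> Science (id 8, parent_id=5, depth 1).
Iteration 2: join on id=5 -> SciFi (id 5, parent_id=2, depth 2).
Iteration 3: join on id=2 -> Drama (id 2, parent_id=1, depth 3).
Iteration 4: join on id=1 -> Classical (id 1, parent_id=NULL, depth 4).
Iteration 5: parent_id is NULL; no match; recursion stops.
SUM(depth) = 0 + 1 + 2 + 3 + 4 = 10.

10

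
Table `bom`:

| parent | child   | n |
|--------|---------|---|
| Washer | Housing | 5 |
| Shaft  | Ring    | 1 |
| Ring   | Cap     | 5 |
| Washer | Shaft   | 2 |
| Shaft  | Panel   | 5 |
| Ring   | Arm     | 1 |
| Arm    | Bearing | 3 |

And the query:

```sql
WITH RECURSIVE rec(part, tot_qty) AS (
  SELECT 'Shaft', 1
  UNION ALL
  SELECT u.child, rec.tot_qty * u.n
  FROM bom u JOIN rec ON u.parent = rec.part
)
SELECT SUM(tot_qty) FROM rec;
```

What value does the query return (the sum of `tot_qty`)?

16

Base: (Shaft, tot_qty=1).
Iteration 1: components of {Shaft} -> Panel = 1*5 = 5, Ring = 1*1 = 1.
Iteration 2: components of {Panel,Ring} -> Arm = 1*1 = 1, Cap = 1*5 = 5.
Iteration 3: components of {Arm,Cap} -> Bearing = 1*3 = 3.
Iteration 4: no further components; recursion stops.
SUM(tot_qty) = 1 + 1 + 5 + 1 + 5 + 3 = 16.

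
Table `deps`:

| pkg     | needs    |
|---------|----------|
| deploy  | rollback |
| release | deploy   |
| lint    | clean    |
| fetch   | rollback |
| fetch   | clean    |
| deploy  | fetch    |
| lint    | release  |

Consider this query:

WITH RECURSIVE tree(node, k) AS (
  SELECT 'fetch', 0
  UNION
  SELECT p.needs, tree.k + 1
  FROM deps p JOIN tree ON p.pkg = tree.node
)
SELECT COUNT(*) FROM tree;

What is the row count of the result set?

3

Base: (fetch, k=0).
Iteration 1: edges from {fetch} -> (clean, k=1), (rollback, k=1).
Iteration 2: no outgoing edges from {clean,rollback}; recursion stops.
Total rows emitted: 3.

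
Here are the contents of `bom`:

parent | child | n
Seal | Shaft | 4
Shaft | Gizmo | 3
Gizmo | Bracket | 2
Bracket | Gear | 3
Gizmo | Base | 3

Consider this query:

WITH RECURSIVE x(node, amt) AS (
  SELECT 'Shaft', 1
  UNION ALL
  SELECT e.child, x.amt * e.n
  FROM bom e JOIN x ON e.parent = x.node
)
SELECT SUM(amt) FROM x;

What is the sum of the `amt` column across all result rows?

37

Base: (Shaft, amt=1).
Iteration 1: components of {Shaft} -> Gizmo = 1*3 = 3.
Iteration 2: components of {Gizmo} -> Base = 3*3 = 9, Bracket = 3*2 = 6.
Iteration 3: components of {Base,Bracket} -> Gear = 6*3 = 18.
Iteration 4: no further components; recursion stops.
SUM(amt) = 1 + 3 + 6 + 9 + 18 = 37.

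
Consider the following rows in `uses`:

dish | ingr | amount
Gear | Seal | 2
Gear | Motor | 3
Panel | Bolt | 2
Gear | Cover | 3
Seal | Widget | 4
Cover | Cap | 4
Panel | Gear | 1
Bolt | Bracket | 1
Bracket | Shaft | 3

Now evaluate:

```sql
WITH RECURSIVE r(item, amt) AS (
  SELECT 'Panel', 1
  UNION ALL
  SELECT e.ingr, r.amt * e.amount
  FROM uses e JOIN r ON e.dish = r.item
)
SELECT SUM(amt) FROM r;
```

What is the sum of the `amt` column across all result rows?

Base: (Panel, amt=1).
Iteration 1: components of {Panel} -> Bolt = 1*2 = 2, Gear = 1*1 = 1.
Iteration 2: components of {Bolt,Gear} -> Bracket = 2*1 = 2, Cover = 1*3 = 3, Motor = 1*3 = 3, Seal = 1*2 = 2.
Iteration 3: components of {Bracket,Cover,Motor,Seal} -> Cap = 3*4 = 12, Shaft = 2*3 = 6, Widget = 2*4 = 8.
Iteration 4: no further components; recursion stops.
SUM(amt) = 1 + 1 + 2 + 3 + 3 + 2 + 2 + 12 + 8 + 6 = 40.

40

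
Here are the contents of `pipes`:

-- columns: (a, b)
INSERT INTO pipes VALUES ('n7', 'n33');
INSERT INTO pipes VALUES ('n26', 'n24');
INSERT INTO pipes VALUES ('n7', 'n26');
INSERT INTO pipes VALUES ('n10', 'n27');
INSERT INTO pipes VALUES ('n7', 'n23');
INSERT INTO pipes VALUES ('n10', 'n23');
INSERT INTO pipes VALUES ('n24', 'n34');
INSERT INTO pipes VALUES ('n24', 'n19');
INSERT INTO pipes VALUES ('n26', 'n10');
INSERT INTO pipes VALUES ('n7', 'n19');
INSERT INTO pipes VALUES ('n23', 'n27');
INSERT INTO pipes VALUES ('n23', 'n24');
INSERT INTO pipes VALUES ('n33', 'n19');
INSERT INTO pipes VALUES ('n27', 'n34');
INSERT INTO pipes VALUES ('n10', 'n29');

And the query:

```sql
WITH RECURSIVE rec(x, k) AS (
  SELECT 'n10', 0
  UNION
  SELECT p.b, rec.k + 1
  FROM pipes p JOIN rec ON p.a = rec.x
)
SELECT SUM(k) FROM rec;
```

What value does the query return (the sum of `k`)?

15

Base: (n10, k=0).
Iteration 1: edges from {n10} -> (n23, k=1), (n27, k=1), (n29, k=1).
Iteration 2: edges from {n23,n27,n29} -> (n24, k=2), (n27, k=2), (n34, k=2).
Iteration 3: edges from {n24,n27,n34} -> (n19, k=3), (n34, k=3). [UNION drops 1 duplicate row(s)]
Iteration 4: no outgoing edges from {n19,n34}; recursion stops.
SUM(k) = 0 + 1 + 1 + 1 + 2 + 2 + 2 + 3 + 3 = 15.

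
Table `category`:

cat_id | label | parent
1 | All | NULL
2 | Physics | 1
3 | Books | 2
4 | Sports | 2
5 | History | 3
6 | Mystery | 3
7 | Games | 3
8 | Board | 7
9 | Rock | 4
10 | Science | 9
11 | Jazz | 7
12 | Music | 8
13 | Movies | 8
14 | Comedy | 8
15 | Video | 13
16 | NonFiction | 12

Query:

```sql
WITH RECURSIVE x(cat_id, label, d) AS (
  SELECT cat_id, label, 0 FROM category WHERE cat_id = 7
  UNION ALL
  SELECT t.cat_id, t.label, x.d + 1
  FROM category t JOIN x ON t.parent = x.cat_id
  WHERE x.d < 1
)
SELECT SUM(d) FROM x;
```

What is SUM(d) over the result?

2

Base: cat_id=7 (Games) at d 0.
Iteration 1: rows with parent in {7} -> Board (id 8, d 1), Jazz (id 11, d 1).
Iteration 2: d < 1 fails for all current rows; recursion stops.
SUM(d) = 0 + 1 + 1 = 2.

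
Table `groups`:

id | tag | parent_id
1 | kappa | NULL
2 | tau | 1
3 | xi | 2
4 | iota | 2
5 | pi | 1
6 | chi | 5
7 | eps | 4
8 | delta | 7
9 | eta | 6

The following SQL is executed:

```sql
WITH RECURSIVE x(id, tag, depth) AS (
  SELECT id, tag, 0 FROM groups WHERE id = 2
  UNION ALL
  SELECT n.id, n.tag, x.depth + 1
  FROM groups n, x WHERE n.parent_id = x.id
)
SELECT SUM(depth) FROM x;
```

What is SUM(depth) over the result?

7

Base: id=2 (tau) at depth 0.
Iteration 1: rows with parent_id in {2} -> xi (id 3, depth 1), iota (id 4, depth 1).
Iteration 2: rows with parent_id in {3,4} -> eps (id 7, depth 2).
Iteration 3: rows with parent_id in {7} -> delta (id 8, depth 3).
Iteration 4: no rows with parent_id in {8}; recursion stops.
SUM(depth) = 0 + 1 + 1 + 2 + 3 = 7.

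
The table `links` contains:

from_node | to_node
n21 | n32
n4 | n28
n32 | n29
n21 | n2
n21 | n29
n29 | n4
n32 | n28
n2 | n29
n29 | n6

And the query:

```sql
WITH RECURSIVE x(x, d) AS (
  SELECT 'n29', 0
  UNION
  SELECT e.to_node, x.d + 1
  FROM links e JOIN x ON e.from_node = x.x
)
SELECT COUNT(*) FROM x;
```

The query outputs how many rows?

4

Base: (n29, d=0).
Iteration 1: edges from {n29} -> (n4, d=1), (n6, d=1).
Iteration 2: edges from {n4,n6} -> (n28, d=2).
Iteration 3: no outgoing edges from {n28}; recursion stops.
Total rows emitted: 4.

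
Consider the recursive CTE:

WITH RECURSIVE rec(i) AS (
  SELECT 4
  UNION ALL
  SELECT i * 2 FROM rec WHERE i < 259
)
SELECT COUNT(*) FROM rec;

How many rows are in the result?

8

Base: i=4.
Iteration 1: 4 < 259 holds -> i = 4 * 2 = 8.
Iteration 2: 8 < 259 holds -> i = 8 * 2 = 16.
Iteration 3: 16 < 259 holds -> i = 16 * 2 = 32.
Iteration 4: 32 < 259 holds -> i = 32 * 2 = 64.
Iteration 5: 64 < 259 holds -> i = 64 * 2 = 128.
Iteration 6: 128 < 259 holds -> i = 128 * 2 = 256.
Iteration 7: 256 < 259 holds -> i = 256 * 2 = 512.
Iteration 8: 512 < 259 fails; recursion stops.
Total rows emitted: 8.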